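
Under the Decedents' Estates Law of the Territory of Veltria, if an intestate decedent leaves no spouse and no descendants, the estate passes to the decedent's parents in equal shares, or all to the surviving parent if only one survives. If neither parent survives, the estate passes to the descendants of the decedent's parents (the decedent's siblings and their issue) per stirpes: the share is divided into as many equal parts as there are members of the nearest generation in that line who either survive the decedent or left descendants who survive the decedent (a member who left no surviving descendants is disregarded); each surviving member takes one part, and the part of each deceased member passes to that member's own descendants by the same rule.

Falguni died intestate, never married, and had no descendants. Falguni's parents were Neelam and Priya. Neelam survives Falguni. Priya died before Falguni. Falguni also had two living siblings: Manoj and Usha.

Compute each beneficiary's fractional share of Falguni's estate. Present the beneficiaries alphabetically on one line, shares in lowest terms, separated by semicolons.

Only one parent, Neelam, survives, so Neelam takes the entire estate. The siblings take nothing because a surviving parent has priority.

Neelam 1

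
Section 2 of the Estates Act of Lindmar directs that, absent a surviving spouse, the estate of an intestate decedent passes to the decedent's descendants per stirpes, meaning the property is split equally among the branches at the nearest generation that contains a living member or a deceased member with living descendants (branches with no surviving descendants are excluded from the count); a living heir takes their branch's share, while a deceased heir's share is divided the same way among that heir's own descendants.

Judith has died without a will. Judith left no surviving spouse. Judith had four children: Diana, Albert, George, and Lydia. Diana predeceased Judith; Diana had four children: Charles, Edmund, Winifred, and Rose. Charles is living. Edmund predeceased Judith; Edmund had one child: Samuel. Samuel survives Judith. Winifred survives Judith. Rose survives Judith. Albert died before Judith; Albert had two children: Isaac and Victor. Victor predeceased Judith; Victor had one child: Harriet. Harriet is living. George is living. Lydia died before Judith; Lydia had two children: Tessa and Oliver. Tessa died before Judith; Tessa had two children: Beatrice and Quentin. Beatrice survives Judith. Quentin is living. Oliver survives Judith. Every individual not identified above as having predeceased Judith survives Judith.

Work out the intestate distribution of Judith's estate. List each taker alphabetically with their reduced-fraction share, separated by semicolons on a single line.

There is no surviving spouse, so the entire estate passes to Judith's descendants per stirpes.
The estate is divided into 4 equal shares of 1/4 among Diana, Albert, George, Lydia.
Diana predeceased; the 1/4 allotted to Diana's branch passes to Diana's issue by representation.
The 1/4 is divided into 4 equal shares of 1/16 among Charles, Edmund, Winifred, Rose.
Charles is living and takes 1/16.
Edmund predeceased; the 1/16 allotted to Edmund's branch passes to Edmund's issue by representation.
Samuel is the sole taker at this level and receives the full 1/16.
Winifred is living and takes 1/16.
Rose is living and takes 1/16.
Albert predeceased; the 1/4 allotted to Albert's branch passes to Albert's issue by representation.
The 1/4 is divided into 2 equal shares of 1/8 among Isaac, Victor.
Isaac is living and takes 1/8.
Victor predeceased; the 1/8 allotted to Victor's branch passes to Victor's issue by representation.
Harriet is the sole taker at this level and receives the full 1/8.
George is living and takes 1/4.
Lydia predeceased; the 1/4 allotted to Lydia's branch passes to Lydia's issue by representation.
The 1/4 is divided into 2 equal shares of 1/8 among Tessa, Oliver.
Tessa predeceased; the 1/8 allotted to Tessa's branch passes to Tessa's issue by representation.
The 1/8 is divided into 2 equal shares of 1/16 among Beatrice, Quentin.
Beatrice is living and takes 1/16.
Quentin is living and takes 1/16.
Oliver is living and takes 1/8.

Beatrice 1/16; Charles 1/16; George 1/4; Harriet 1/8; Isaac 1/8; Oliver 1/8; Quentin 1/16; Rose 1/16; Samuel 1/16; Winifred 1/16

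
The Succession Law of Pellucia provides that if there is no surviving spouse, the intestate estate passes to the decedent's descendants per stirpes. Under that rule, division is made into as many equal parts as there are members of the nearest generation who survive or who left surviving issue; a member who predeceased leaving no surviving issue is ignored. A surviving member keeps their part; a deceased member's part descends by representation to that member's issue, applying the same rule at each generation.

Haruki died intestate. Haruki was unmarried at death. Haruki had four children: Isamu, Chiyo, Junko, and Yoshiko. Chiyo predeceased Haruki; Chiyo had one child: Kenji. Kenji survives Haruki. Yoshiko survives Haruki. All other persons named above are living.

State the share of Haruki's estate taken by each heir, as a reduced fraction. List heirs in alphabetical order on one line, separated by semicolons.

Isamu 1/4; Junko 1/4; Kenji 1/4; Yoshiko 1/4

There is no surviving spouse, so the entire estate passes to Haruki's descendants per stirpes.
The estate is divided into 4 equal shares of 1/4 among Isamu, Chiyo, Junko, Yoshiko.
Isamu is living and takes 1/4.
Chiyo predeceased; the 1/4 allotted to Chiyo's branch passes to Chiyo's issue by representation.
Kenji is the sole taker at this level and receives the full 1/4.
Junko is living and takes 1/4.
Yoshiko is living and takes 1/4.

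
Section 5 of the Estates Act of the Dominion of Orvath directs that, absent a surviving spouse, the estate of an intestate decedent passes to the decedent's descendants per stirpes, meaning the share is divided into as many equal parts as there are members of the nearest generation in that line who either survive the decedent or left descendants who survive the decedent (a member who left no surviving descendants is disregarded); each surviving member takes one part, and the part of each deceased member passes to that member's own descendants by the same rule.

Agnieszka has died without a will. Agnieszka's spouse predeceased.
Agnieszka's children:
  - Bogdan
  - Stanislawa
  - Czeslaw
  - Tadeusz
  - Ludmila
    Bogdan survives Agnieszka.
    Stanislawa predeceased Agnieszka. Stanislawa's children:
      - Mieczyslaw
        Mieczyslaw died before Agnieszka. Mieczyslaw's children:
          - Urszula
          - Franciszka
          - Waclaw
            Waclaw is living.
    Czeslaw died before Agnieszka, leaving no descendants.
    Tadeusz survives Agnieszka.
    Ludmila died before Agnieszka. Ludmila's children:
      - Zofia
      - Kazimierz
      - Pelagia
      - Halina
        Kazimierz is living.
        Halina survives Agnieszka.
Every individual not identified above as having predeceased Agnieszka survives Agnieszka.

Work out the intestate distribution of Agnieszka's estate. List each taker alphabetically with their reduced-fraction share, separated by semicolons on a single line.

Bogdan 1/4; Franciszka 1/12; Halina 1/16; Kazimierz 1/16; Pelagia 1/16; Tadeusz 1/4; Urszula 1/12; Waclaw 1/12; Zofia 1/16

There is no surviving spouse, so the entire estate passes to Agnieszka's descendants per stirpes.
Czeslaw left no surviving issue, so that branch lapses and is disregarded.
The estate is divided into 4 equal shares of 1/4 among Bogdan, Stanislawa, Tadeusz, Ludmila.
Bogdan is living and takes 1/4.
Stanislawa predeceased; the 1/4 allotted to Stanislawa's branch passes to Stanislawa's issue by representation.
Mieczyslaw's line is the sole branch at this level, so the full 1/4 passes to Mieczyslaw's issue by representation.
The 1/4 is divided into 3 equal shares of 1/12 among Urszula, Franciszka, Waclaw.
Urszula is living and takes 1/12.
Franciszka is living and takes 1/12.
Waclaw is living and takes 1/12.
Tadeusz is living and takes 1/4.
Ludmila predeceased; the 1/4 allotted to Ludmila's branch passes to Ludmila's issue by representation.
The 1/4 is divided into 4 equal shares of 1/16 among Zofia, Kazimierz, Pelagia, Halina.
Zofia is living and takes 1/16.
Kazimierz is living and takes 1/16.
Pelagia is living and takes 1/16.
Halina is living and takes 1/16.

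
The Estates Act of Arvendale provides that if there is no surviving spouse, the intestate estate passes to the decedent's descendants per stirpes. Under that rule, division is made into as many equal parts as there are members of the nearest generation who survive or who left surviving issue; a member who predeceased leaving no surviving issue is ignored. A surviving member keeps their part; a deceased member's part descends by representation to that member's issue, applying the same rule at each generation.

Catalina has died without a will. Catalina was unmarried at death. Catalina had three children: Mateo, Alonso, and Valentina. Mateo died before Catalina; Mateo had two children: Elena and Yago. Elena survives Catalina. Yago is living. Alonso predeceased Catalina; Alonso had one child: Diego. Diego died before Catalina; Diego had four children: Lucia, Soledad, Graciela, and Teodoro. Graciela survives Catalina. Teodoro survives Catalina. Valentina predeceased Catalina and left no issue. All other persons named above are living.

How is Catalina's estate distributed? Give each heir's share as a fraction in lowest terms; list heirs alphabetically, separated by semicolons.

Elena 1/4; Graciela 1/8; Lucia 1/8; Soledad 1/8; Teodoro 1/8; Yago 1/4

There is no surviving spouse, so the entire estate passes to Catalina's descendants per stirpes.
Valentina left no surviving issue, so that branch lapses and is disregarded.
The estate is divided into 2 equal shares of 1/2 among Mateo, Alonso.
Mateo predeceased; the 1/2 allotted to Mateo's branch passes to Mateo's issue by representation.
The 1/2 is divided into 2 equal shares of 1/4 among Elena, Yago.
Elena is living and takes 1/4.
Yago is living and takes 1/4.
Alonso predeceased; the 1/2 allotted to Alonso's branch passes to Alonso's issue by representation.
Diego's line is the sole branch at this level, so the full 1/2 passes to Diego's issue by representation.
The 1/2 is divided into 4 equal shares of 1/8 among Lucia, Soledad, Graciela, Teodoro.
Lucia is living and takes 1/8.
Soledad is living and takes 1/8.
Graciela is living and takes 1/8.
Teodoro is living and takes 1/8.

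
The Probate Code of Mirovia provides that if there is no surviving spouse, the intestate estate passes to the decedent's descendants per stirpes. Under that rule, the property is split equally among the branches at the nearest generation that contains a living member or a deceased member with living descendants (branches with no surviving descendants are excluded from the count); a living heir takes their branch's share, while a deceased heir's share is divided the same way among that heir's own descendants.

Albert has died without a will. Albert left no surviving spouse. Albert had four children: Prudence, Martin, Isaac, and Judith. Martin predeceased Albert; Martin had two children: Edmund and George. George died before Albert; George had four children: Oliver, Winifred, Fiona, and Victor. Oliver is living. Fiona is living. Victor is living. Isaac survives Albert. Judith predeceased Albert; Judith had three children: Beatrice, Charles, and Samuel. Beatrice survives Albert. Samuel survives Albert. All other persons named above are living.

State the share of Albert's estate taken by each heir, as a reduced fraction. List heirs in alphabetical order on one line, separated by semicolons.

Beatrice 1/12; Charles 1/12; Edmund 1/8; Fiona 1/32; Isaac 1/4; Oliver 1/32; Prudence 1/4; Samuel 1/12; Victor 1/32; Winifred 1/32

There is no surviving spouse, so the entire estate passes to Albert's descendants per stirpes.
The estate is divided into 4 equal shares of 1/4 among Prudence, Martin, Isaac, Judith.
Prudence is living and takes 1/4.
Martin predeceased; the 1/4 allotted to Martin's branch passes to Martin's issue by representation.
The 1/4 is divided into 2 equal shares of 1/8 among Edmund, George.
Edmund is living and takes 1/8.
George predeceased; the 1/8 allotted to George's branch passes to George's issue by representation.
The 1/8 is divided into 4 equal shares of 1/32 among Oliver, Winifred, Fiona, Victor.
Oliver is living and takes 1/32.
Winifred is living and takes 1/32.
Fiona is living and takes 1/32.
Victor is living and takes 1/32.
Isaac is living and takes 1/4.
Judith predeceased; the 1/4 allotted to Judith's branch passes to Judith's issue by representation.
The 1/4 is divided into 3 equal shares of 1/12 among Beatrice, Charles, Samuel.
Beatrice is living and takes 1/12.
Charles is living and takes 1/12.
Samuel is living and takes 1/12.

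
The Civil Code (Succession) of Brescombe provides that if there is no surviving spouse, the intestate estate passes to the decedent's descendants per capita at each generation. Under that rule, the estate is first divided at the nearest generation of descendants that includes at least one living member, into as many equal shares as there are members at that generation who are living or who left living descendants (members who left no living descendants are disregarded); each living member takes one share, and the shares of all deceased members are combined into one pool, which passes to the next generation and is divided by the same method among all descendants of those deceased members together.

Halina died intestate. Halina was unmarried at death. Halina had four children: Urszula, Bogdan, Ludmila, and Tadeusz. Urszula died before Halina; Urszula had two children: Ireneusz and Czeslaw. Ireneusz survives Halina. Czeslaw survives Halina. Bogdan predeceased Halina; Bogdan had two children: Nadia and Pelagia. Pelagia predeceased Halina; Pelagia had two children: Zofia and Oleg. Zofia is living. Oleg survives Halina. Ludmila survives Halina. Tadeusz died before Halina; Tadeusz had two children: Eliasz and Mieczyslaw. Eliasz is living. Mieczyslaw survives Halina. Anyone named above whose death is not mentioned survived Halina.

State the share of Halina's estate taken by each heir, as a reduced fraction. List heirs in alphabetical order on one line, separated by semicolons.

Czeslaw 1/8; Eliasz 1/8; Ireneusz 1/8; Ludmila 1/4; Mieczyslaw 1/8; Nadia 1/8; Oleg 1/16; Zofia 1/16

There is no surviving spouse, so the entire estate passes to Halina's descendants per capita at each generation.
At generation 1 (Urszula, Bogdan, Ludmila, Tadeusz) there are 4 shares of (1)/4 = 1/4 each.
Living: Ludmila — each takes 1/4.
Deceased: Urszula, Bogdan, and Tadeusz. Their combined 3/4 is pooled and carried to generation 2.
At generation 2 (Ireneusz, Czeslaw, Nadia, Pelagia, Eliasz, Mieczyslaw) there are 6 shares of (3/4)/6 = 1/8 each.
Living: Ireneusz, Czeslaw, Nadia, Eliasz, and Mieczyslaw — each takes 1/8.
Deceased: Pelagia. That 1/8 share is carried to generation 3.
At generation 3 (Zofia, Oleg) there are 2 shares of (1/8)/2 = 1/16 each.
Living: Zofia and Oleg — each takes 1/16.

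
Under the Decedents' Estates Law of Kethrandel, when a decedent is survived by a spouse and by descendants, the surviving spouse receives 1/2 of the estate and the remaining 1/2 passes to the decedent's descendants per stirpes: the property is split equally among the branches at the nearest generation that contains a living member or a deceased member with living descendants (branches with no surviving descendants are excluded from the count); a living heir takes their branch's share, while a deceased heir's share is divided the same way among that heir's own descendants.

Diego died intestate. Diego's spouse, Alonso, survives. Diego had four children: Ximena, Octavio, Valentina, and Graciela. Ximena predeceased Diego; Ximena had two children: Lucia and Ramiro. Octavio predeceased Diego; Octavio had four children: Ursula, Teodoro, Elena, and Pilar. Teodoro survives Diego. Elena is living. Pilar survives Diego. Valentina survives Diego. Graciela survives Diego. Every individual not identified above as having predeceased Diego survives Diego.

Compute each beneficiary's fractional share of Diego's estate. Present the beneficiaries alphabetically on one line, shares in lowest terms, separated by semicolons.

Alonso, as surviving spouse, takes 1/2.
The remaining 1/2 passes to Diego's descendants per stirpes.
The 1/2 is divided into 4 equal shares of 1/8 among Ximena, Octavio, Valentina, Graciela.
Ximena predeceased; the 1/8 allotted to Ximena's branch passes to Ximena's issue by representation.
The 1/8 is divided into 2 equal shares of 1/16 among Lucia, Ramiro.
Lucia is living and takes 1/16.
Ramiro is living and takes 1/16.
Octavio predeceased; the 1/8 allotted to Octavio's branch passes to Octavio's issue by representation.
The 1/8 is divided into 4 equal shares of 1/32 among Ursula, Teodoro, Elena, Pilar.
Ursula is living and takes 1/32.
Teodoro is living and takes 1/32.
Elena is living and takes 1/32.
Pilar is living and takes 1/32.
Valentina is living and takes 1/8.
Graciela is living and takes 1/8.

Alonso 1/2; Elena 1/32; Graciela 1/8; Lucia 1/16; Pilar 1/32; Ramiro 1/16; Teodoro 1/32; Ursula 1/32; Valentina 1/8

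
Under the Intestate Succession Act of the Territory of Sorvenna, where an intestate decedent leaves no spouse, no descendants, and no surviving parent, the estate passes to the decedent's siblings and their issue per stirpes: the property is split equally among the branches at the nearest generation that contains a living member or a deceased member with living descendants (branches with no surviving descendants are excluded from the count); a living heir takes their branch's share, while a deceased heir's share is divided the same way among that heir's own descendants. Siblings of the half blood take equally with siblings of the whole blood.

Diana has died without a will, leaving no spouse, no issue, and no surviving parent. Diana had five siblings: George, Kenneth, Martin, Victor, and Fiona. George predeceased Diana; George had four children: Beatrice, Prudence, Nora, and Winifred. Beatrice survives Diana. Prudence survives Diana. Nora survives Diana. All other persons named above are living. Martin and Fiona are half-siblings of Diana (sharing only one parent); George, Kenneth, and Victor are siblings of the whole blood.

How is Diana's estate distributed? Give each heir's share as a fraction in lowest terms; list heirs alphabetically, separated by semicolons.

No spouse, descendants, or parent survives, so the estate passes to Diana's siblings per stirpes.
Half-blood and whole-blood siblings take equally under the stated rule.
The estate is divided into 5 equal shares of 1/5 among George, Kenneth, Martin, Victor, Fiona.
George predeceased; the 1/5 allotted to George's branch passes to George's issue by representation.
The 1/5 is divided into 4 equal shares of 1/20 among Beatrice, Prudence, Nora, Winifred.
Beatrice is living and takes 1/20.
Prudence is living and takes 1/20.
Nora is living and takes 1/20.
Winifred is living and takes 1/20.
Kenneth is living and takes 1/5.
Martin is living and takes 1/5.
Victor is living and takes 1/5.
Fiona is living and takes 1/5.

Beatrice 1/20; Fiona 1/5; Kenneth 1/5; Martin 1/5; Nora 1/20; Prudence 1/20; Victor 1/5; Winifred 1/20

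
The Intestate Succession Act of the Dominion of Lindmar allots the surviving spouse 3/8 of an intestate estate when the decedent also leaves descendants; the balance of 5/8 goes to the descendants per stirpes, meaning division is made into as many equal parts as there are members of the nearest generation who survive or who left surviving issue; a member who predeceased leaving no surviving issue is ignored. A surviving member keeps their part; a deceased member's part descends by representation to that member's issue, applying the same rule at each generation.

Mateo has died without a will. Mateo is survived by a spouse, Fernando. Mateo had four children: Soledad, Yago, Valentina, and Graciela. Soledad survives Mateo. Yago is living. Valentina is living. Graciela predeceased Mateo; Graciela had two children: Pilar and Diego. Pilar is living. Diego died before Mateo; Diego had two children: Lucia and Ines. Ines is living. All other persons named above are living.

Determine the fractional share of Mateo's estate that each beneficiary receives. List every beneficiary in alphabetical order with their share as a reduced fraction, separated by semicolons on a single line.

Fernando, as surviving spouse, takes 3/8.
The remaining 5/8 passes to Mateo's descendants per stirpes.
The 5/8 is divided into 4 equal shares of 5/32 among Soledad, Yago, Valentina, Graciela.
Soledad is living and takes 5/32.
Yago is living and takes 5/32.
Valentina is living and takes 5/32.
Graciela predeceased; the 5/32 allotted to Graciela's branch passes to Graciela's issue by representation.
The 5/32 is divided into 2 equal shares of 5/64 among Pilar, Diego.
Pilar is living and takes 5/64.
Diego predeceased; the 5/64 allotted to Diego's branch passes to Diego's issue by representation.
The 5/64 is divided into 2 equal shares of 5/128 among Lucia, Ines.
Lucia is living and takes 5/128.
Ines is living and takes 5/128.

Fernando 3/8; Ines 5/128; Lucia 5/128; Pilar 5/64; Soledad 5/32; Valentina 5/32; Yago 5/32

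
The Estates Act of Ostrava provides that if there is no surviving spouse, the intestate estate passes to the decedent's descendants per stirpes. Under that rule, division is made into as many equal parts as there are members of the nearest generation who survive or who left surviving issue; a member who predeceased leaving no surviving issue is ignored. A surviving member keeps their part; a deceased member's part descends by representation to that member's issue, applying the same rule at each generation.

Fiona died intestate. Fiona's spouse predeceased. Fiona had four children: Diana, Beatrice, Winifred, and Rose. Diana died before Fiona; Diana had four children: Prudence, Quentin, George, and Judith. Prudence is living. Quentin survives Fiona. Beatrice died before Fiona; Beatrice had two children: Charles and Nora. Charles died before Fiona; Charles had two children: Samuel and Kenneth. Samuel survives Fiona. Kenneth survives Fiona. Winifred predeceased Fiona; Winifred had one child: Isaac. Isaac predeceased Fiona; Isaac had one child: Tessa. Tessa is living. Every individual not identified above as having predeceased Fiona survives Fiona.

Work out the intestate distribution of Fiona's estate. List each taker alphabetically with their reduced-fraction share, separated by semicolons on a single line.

There is no surviving spouse, so the entire estate passes to Fiona's descendants per stirpes.
The estate is divided into 4 equal shares of 1/4 among Diana, Beatrice, Winifred, Rose.
Diana predeceased; the 1/4 allotted to Diana's branch passes to Diana's issue by representation.
The 1/4 is divided into 4 equal shares of 1/16 among Prudence, Quentin, George, Judith.
Prudence is living and takes 1/16.
Quentin is living and takes 1/16.
George is living and takes 1/16.
Judith is living and takes 1/16.
Beatrice predeceased; the 1/4 allotted to Beatrice's branch passes to Beatrice's issue by representation.
The 1/4 is divided into 2 equal shares of 1/8 among Charles, Nora.
Charles predeceased; the 1/8 allotted to Charles's branch passes to Charles's issue by representation.
The 1/8 is divided into 2 equal shares of 1/16 among Samuel, Kenneth.
Samuel is living and takes 1/16.
Kenneth is living and takes 1/16.
Nora is living and takes 1/8.
Winifred predeceased; the 1/4 allotted to Winifred's branch passes to Winifred's issue by representation.
Isaac's line is the sole branch at this level, so the full 1/4 passes to Isaac's issue by representation.
Tessa is the sole taker at this level and receives the full 1/4.
Rose is living and takes 1/4.

George 1/16; Judith 1/16; Kenneth 1/16; Nora 1/8; Prudence 1/16; Quentin 1/16; Rose 1/4; Samuel 1/16; Tessa 1/4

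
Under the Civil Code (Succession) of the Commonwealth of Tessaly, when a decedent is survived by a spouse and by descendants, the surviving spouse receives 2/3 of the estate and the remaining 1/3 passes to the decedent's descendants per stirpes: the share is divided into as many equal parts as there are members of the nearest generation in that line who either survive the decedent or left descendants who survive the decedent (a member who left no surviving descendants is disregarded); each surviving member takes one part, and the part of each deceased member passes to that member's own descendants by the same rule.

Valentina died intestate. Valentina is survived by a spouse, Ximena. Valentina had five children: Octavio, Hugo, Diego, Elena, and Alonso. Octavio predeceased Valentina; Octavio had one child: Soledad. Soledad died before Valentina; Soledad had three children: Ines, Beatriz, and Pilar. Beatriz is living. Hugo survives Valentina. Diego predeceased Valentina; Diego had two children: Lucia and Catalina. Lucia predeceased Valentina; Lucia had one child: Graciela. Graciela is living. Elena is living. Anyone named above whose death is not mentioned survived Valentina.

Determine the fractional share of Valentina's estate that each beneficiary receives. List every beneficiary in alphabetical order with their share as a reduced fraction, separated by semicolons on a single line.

Alonso 1/15; Beatriz 1/45; Catalina 1/30; Elena 1/15; Graciela 1/30; Hugo 1/15; Ines 1/45; Pilar 1/45; Ximena 2/3

Ximena, as surviving spouse, takes 2/3.
The remaining 1/3 passes to Valentina's descendants per stirpes.
The 1/3 is divided into 5 equal shares of 1/15 among Octavio, Hugo, Diego, Elena, Alonso.
Octavio predeceased; the 1/15 allotted to Octavio's branch passes to Octavio's issue by representation.
Soledad's line is the sole branch at this level, so the full 1/15 passes to Soledad's issue by representation.
The 1/15 is divided into 3 equal shares of 1/45 among Ines, Beatriz, Pilar.
Ines is living and takes 1/45.
Beatriz is living and takes 1/45.
Pilar is living and takes 1/45.
Hugo is living and takes 1/15.
Diego predeceased; the 1/15 allotted to Diego's branch passes to Diego's issue by representation.
The 1/15 is divided into 2 equal shares of 1/30 among Lucia, Catalina.
Lucia predeceased; the 1/30 allotted to Lucia's branch passes to Lucia's issue by representation.
Graciela is the sole taker at this level and receives the full 1/30.
Catalina is living and takes 1/30.
Elena is living and takes 1/15.
Alonso is living and takes 1/15.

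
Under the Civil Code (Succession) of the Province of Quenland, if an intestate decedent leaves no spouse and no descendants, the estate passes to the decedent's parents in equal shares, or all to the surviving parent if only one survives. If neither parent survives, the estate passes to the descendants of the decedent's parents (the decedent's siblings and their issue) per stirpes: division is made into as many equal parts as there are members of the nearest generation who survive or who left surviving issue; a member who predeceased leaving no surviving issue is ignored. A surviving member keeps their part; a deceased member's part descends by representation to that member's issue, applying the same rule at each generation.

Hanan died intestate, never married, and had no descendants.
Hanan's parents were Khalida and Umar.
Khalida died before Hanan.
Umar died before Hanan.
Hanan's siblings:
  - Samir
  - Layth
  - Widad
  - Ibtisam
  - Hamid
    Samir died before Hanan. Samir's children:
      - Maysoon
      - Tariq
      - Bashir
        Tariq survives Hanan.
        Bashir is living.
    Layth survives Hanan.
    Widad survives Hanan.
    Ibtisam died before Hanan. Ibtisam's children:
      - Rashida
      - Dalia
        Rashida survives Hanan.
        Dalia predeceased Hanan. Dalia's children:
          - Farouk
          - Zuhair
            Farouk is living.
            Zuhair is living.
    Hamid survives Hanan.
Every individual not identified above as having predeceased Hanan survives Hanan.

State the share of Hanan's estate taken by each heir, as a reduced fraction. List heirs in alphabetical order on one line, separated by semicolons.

Neither parent survives and there are no descendants, so the estate passes to Hanan's siblings and their issue per stirpes.
The estate is divided into 5 equal shares of 1/5 among Samir, Layth, Widad, Ibtisam, Hamid.
Samir predeceased; the 1/5 allotted to Samir's branch passes to Samir's issue by representation.
The 1/5 is divided into 3 equal shares of 1/15 among Maysoon, Tariq, Bashir.
Maysoon is living and takes 1/15.
Tariq is living and takes 1/15.
Bashir is living and takes 1/15.
Layth is living and takes 1/5.
Widad is living and takes 1/5.
Ibtisam predeceased; the 1/5 allotted to Ibtisam's branch passes to Ibtisam's issue by representation.
The 1/5 is divided into 2 equal shares of 1/10 among Rashida, Dalia.
Rashida is living and takes 1/10.
Dalia predeceased; the 1/10 allotted to Dalia's branch passes to Dalia's issue by representation.
The 1/10 is divided into 2 equal shares of 1/20 among Farouk, Zuhair.
Farouk is living and takes 1/20.
Zuhair is living and takes 1/20.
Hamid is living and takes 1/5.

Bashir 1/15; Farouk 1/20; Hamid 1/5; Layth 1/5; Maysoon 1/15; Rashida 1/10; Tariq 1/15; Widad 1/5; Zuhair 1/20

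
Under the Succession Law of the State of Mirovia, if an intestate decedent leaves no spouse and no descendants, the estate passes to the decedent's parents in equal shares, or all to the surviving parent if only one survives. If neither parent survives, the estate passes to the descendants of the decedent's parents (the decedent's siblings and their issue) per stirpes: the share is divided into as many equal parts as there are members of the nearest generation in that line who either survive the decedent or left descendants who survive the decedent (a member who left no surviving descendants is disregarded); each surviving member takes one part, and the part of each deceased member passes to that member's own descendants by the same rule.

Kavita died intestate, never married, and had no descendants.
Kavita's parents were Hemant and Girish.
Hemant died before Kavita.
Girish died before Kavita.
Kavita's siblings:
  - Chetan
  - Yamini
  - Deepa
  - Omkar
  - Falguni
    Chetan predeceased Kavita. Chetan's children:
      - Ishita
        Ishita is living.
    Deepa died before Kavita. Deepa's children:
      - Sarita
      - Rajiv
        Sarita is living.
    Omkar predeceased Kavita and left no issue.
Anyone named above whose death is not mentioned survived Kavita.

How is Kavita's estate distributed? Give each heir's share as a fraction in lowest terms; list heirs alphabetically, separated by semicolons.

Falguni 1/4; Ishita 1/4; Rajiv 1/8; Sarita 1/8; Yamini 1/4

Neither parent survives and there are no descendants, so the estate passes to Kavita's siblings and their issue per stirpes.
Omkar left no surviving issue, so that branch lapses and is disregarded.
The estate is divided into 4 equal shares of 1/4 among Chetan, Yamini, Deepa, Falguni.
Chetan predeceased; the 1/4 allotted to Chetan's branch passes to Chetan's issue by representation.
Ishita is the sole taker at this level and receives the full 1/4.
Yamini is living and takes 1/4.
Deepa predeceased; the 1/4 allotted to Deepa's branch passes to Deepa's issue by representation.
The 1/4 is divided into 2 equal shares of 1/8 among Sarita, Rajiv.
Sarita is living and takes 1/8.
Rajiv is living and takes 1/8.
Falguni is living and takes 1/4.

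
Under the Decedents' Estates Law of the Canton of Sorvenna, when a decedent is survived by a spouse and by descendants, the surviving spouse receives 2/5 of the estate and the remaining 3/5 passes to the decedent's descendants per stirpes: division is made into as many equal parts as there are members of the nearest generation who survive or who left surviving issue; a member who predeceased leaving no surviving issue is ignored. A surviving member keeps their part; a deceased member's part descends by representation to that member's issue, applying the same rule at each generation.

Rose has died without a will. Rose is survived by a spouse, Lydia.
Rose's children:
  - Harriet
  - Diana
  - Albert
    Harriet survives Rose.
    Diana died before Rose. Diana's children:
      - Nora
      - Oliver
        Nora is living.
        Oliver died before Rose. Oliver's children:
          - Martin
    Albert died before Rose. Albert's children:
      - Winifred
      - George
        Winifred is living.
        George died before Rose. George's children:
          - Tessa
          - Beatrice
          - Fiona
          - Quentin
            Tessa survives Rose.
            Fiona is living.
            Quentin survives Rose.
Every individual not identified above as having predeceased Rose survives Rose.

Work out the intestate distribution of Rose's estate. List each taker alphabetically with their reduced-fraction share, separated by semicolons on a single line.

Lydia, as surviving spouse, takes 2/5.
The remaining 3/5 passes to Rose's descendants per stirpes.
The 3/5 is divided into 3 equal shares of 1/5 among Harriet, Diana, Albert.
Harriet is living and takes 1/5.
Diana predeceased; the 1/5 allotted to Diana's branch passes to Diana's issue by representation.
The 1/5 is divided into 2 equal shares of 1/10 among Nora, Oliver.
Nora is living and takes 1/10.
Oliver predeceased; the 1/10 allotted to Oliver's branch passes to Oliver's issue by representation.
Martin is the sole taker at this level and receives the full 1/10.
Albert predeceased; the 1/5 allotted to Albert's branch passes to Albert's issue by representation.
The 1/5 is divided into 2 equal shares of 1/10 among Winifred, George.
Winifred is living and takes 1/10.
George predeceased; the 1/10 allotted to George's branch passes to George's issue by representation.
The 1/10 is divided into 4 equal shares of 1/40 among Tessa, Beatrice, Fiona, Quentin.
Tessa is living and takes 1/40.
Beatrice is living and takes 1/40.
Fiona is living and takes 1/40.
Quentin is living and takes 1/40.

Beatrice 1/40; Fiona 1/40; Harriet 1/5; Lydia 2/5; Martin 1/10; Nora 1/10; Quentin 1/40; Tessa 1/40; Winifred 1/10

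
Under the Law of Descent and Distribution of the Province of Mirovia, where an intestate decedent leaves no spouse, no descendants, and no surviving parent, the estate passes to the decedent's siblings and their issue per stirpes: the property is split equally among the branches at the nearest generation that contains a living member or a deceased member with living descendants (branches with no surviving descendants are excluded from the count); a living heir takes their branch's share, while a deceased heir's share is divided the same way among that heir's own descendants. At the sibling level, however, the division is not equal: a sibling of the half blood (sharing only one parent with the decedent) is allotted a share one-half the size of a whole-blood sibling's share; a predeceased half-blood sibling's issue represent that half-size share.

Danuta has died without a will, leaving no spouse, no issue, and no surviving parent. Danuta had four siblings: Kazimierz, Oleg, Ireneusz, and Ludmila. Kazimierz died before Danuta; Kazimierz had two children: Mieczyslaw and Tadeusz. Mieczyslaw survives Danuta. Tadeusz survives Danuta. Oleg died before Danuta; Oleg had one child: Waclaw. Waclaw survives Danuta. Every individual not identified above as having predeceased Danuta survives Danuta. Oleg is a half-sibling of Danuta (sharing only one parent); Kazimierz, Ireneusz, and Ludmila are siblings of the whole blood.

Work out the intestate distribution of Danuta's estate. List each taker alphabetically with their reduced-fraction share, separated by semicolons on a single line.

Ireneusz 2/7; Ludmila 2/7; Mieczyslaw 1/7; Tadeusz 1/7; Waclaw 1/7

No spouse, descendants, or parent survives, so the estate passes to Danuta's siblings per stirpes.
Half-blood siblings count for one-half the weight of whole-blood siblings at the initial division.
Dividing 1 in proportion to weights (total weight 7/2): Kazimierz (weight 1) → 2/7; Oleg (weight 1/2) → 1/7; Ireneusz (weight 1) → 2/7; Ludmila (weight 1) → 2/7.
Kazimierz predeceased; the 2/7 allotted to Kazimierz's branch passes to Kazimierz's issue by representation.
The 2/7 is divided into 2 equal shares of 1/7 among Mieczyslaw, Tadeusz.
Mieczyslaw is living and takes 1/7.
Tadeusz is living and takes 1/7.
Oleg predeceased; the 1/7 allotted to Oleg's branch passes to Oleg's issue by representation.
Waclaw is the sole taker at this level and receives the full 1/7.
Ireneusz is living and takes 2/7.
Ludmila is living and takes 2/7.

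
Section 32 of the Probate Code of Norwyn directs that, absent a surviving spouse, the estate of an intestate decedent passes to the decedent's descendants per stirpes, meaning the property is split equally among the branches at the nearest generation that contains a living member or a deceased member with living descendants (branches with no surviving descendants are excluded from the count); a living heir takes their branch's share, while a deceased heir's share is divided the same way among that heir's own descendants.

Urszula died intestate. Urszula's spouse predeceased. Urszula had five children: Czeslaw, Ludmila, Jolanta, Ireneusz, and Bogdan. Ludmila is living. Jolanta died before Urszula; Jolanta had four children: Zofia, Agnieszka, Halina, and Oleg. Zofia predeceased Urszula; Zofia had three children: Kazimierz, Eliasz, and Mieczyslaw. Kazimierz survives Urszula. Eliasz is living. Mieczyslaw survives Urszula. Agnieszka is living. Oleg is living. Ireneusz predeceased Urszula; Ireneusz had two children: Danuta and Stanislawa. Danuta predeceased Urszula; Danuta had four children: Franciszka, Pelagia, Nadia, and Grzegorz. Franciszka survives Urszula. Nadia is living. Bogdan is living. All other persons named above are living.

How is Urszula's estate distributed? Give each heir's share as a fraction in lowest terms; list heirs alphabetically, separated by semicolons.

There is no surviving spouse, so the entire estate passes to Urszula's descendants per stirpes.
The estate is divided into 5 equal shares of 1/5 among Czeslaw, Ludmila, Jolanta, Ireneusz, Bogdan.
Czeslaw is living and takes 1/5.
Ludmila is living and takes 1/5.
Jolanta predeceased; the 1/5 allotted to Jolanta's branch passes to Jolanta's issue by representation.
The 1/5 is divided into 4 equal shares of 1/20 among Zofia, Agnieszka, Halina, Oleg.
Zofia predeceased; the 1/20 allotted to Zofia's branch passes to Zofia's issue by representation.
The 1/20 is divided into 3 equal shares of 1/60 among Kazimierz, Eliasz, Mieczyslaw.
Kazimierz is living and takes 1/60.
Eliasz is living and takes 1/60.
Mieczyslaw is living and takes 1/60.
Agnieszka is living and takes 1/20.
Halina is living and takes 1/20.
Oleg is living and takes 1/20.
Ireneusz predeceased; the 1/5 allotted to Ireneusz's branch passes to Ireneusz's issue by representation.
The 1/5 is divided into 2 equal shares of 1/10 among Danuta, Stanislawa.
Danuta predeceased; the 1/10 allotted to Danuta's branch passes to Danuta's issue by representation.
The 1/10 is divided into 4 equal shares of 1/40 among Franciszka, Pelagia, Nadia, Grzegorz.
Franciszka is living and takes 1/40.
Pelagia is living and takes 1/40.
Nadia is living and takes 1/40.
Grzegorz is living and takes 1/40.
Stanislawa is living and takes 1/10.
Bogdan is living and takes 1/5.

Agnieszka 1/20; Bogdan 1/5; Czeslaw 1/5; Eliasz 1/60; Franciszka 1/40; Grzegorz 1/40; Halina 1/20; Kazimierz 1/60; Ludmila 1/5; Mieczyslaw 1/60; Nadia 1/40; Oleg 1/20; Pelagia 1/40; Stanislawa 1/10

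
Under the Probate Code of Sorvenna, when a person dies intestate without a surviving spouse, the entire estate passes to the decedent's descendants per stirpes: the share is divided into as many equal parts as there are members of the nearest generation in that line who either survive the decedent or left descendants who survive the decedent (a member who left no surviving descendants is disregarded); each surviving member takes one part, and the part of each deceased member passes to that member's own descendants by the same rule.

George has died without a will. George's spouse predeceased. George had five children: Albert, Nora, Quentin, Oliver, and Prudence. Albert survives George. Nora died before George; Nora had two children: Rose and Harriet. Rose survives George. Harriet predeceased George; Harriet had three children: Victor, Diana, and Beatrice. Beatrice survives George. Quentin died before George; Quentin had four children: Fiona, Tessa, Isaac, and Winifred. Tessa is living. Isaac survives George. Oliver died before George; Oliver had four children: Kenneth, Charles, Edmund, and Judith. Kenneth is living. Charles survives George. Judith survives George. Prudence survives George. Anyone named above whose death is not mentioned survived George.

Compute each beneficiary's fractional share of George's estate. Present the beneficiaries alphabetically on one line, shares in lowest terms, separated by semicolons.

There is no surviving spouse, so the entire estate passes to George's descendants per stirpes.
The estate is divided into 5 equal shares of 1/5 among Albert, Nora, Quentin, Oliver, Prudence.
Albert is living and takes 1/5.
Nora predeceased; the 1/5 allotted to Nora's branch passes to Nora's issue by representation.
The 1/5 is divided into 2 equal shares of 1/10 among Rose, Harriet.
Rose is living and takes 1/10.
Harriet predeceased; the 1/10 allotted to Harriet's branch passes to Harriet's issue by representation.
The 1/10 is divided into 3 equal shares of 1/30 among Victor, Diana, Beatrice.
Victor is living and takes 1/30.
Diana is living and takes 1/30.
Beatrice is living and takes 1/30.
Quentin predeceased; the 1/5 allotted to Quentin's branch passes to Quentin's issue by representation.
The 1/5 is divided into 4 equal shares of 1/20 among Fiona, Tessa, Isaac, Winifred.
Fiona is living and takes 1/20.
Tessa is living and takes 1/20.
Isaac is living and takes 1/20.
Winifred is living and takes 1/20.
Oliver predeceased; the 1/5 allotted to Oliver's branch passes to Oliver's issue by representation.
The 1/5 is divided into 4 equal shares of 1/20 among Kenneth, Charles, Edmund, Judith.
Kenneth is living and takes 1/20.
Charles is living and takes 1/20.
Edmund is living and takes 1/20.
Judith is living and takes 1/20.
Prudence is living and takes 1/5.

Albert 1/5; Beatrice 1/30; Charles 1/20; Diana 1/30; Edmund 1/20; Fiona 1/20; Isaac 1/20; Judith 1/20; Kenneth 1/20; Prudence 1/5; Rose 1/10; Tessa 1/20; Victor 1/30; Winifred 1/20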